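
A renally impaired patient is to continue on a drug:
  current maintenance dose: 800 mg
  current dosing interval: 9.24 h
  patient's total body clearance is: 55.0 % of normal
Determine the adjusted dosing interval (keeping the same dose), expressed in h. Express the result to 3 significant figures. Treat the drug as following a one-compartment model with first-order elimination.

16.8 h

To keep the same average steady-state level, dosing rate must scale with clearance.
CL ratio = 55.0 / 100 = 0.5500
New interval (same dose) = 9.24 / 0.5500 = 16.80 h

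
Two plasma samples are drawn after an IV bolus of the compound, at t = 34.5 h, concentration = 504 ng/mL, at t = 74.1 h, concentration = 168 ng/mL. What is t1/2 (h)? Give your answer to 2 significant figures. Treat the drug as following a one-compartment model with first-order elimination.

25 h

k = ln(C₁/C₂) / (t₂ − t₁) = ln(504/168) / (74.1 − 34.5)
  = 1.099 / 39.60 = 0.02775 h⁻¹
t½ = ln2 / k = 0.693147 / 0.02775 = 24.98 h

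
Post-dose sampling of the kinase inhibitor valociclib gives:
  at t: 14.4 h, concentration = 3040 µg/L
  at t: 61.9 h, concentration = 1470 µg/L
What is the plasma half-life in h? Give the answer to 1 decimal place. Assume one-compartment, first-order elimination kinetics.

k = ln(C₁/C₂) / (t₂ − t₁) = ln(3040/1470) / (61.9 − 14.4)
  = 0.7266 / 47.50 = 0.01530 h⁻¹
t½ = ln2 / k = 0.693147 / 0.01530 = 45.30 h

45.3 h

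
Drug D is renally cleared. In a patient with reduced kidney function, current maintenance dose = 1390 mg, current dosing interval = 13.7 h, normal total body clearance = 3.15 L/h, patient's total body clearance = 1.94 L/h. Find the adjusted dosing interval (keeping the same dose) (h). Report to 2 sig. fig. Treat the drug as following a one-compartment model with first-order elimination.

To keep the same average steady-state level, dosing rate must scale with clearance.
CL ratio = 1.94 / 3.15 = 0.6159
New interval (same dose) = 13.7 / 0.6159 = 22.24 h

22 h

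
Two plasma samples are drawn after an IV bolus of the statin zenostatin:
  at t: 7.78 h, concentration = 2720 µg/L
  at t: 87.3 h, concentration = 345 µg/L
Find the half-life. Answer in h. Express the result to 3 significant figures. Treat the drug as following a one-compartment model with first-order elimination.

26.7 h

k = ln(C₁/C₂) / (t₂ − t₁) = ln(2720/345) / (87.3 − 7.78)
  = 2.065 / 79.52 = 0.02597 h⁻¹
t½ = ln2 / k = 0.693147 / 0.02597 = 26.69 h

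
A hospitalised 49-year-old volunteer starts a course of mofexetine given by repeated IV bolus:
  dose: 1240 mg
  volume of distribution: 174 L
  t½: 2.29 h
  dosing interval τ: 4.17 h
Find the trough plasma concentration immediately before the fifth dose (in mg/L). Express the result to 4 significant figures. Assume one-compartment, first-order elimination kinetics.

C₀ per dose = Dose / Vd = 1240 / 174 = 7.126 mg/L
k = ln2 / t½ = 0.693147 / 2.29 = 0.3027 h⁻¹
Fraction remaining after one interval: r = e^(−kτ) = e^(−0.3027 × 4.17) = 0.2830
Before dose 5, 4 doses have been given (aged 1τ, 2τ, 3τ, 4τ).
C_trough = C₀ × (r + r² + … + r^4) = C₀ × r(1−r^4)/(1−r)
        = 7.126 × 0.2830 × (1 − 0.006414) / (1 − 0.2830) = 2.795 mg/L

2.795 mg/L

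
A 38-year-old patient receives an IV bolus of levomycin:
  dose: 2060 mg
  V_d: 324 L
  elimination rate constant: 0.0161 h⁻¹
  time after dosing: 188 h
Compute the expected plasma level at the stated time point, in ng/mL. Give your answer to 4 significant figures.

C₀ = Dose / Vd = 2060 / 324 = 6.358 mg/L
C = C₀ · e^(−k·t) = 6.358 × e^(−0.01610 × 188)
  = 6.358 × 0.04847 = 0.3082 mg/L
Convert: 0.3082 mg/L × 1000 = 308.2 ng/mL

308.2 ng/mL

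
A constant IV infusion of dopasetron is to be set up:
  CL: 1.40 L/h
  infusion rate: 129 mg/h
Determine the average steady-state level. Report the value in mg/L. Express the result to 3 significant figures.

At steady state Css = R₀ / CL = 129 / 1.400 = 92.14 mg/L

92.1 mg/L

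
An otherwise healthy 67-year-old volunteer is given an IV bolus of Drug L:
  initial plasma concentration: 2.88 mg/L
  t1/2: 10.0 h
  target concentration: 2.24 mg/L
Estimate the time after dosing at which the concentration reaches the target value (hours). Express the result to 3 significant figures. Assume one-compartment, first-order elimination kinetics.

3.63 h

k = ln2 / t½ = 0.693147 / 10.0 = 0.06931 h⁻¹
t = ln(C₀ / C) / k = ln(2.880 / 2.24) / 0.06931
  = ln(1.286) / 0.06931 = 0.2515 / 0.06931 = 3.629 h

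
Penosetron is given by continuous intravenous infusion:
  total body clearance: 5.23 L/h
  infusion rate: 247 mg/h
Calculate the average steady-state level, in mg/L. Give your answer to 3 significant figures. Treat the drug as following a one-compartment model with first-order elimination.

At steady state Css = R₀ / CL = 247 / 5.230 = 47.23 mg/L

47.2 mg/L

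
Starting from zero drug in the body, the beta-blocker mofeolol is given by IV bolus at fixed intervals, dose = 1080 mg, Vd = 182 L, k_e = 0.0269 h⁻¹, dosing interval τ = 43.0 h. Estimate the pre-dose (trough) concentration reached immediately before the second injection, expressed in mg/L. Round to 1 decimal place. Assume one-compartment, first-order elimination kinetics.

1.9 mg/L

C₀ per dose = Dose / Vd = 1080 / 182 = 5.934 mg/L
Fraction remaining after one interval: r = e^(−kτ) = e^(−0.02690 × 43.0) = 0.3145
Before dose 2, 1 dose has been given (aged 1τ).
C_trough = C₀ × r = 5.934 × 0.3145 = 1.866 mg/L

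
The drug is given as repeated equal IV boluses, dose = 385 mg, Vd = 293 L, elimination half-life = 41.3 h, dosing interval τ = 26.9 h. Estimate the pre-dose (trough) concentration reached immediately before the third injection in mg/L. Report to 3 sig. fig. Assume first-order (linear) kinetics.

C₀ per dose = Dose / Vd = 385 / 293 = 1.314 mg/L
k = ln2 / t½ = 0.693147 / 41.3 = 0.01678 h⁻¹
Fraction remaining after one interval: r = e^(−kτ) = e^(−0.01678 × 26.9) = 0.6367
Before dose 3, 2 doses have been given (aged 1τ, 2τ).
C_trough = C₀ × (r + r²) = 1.314 × (0.6367 + 0.4054) = 1.369 mg/L

1.37 mg/L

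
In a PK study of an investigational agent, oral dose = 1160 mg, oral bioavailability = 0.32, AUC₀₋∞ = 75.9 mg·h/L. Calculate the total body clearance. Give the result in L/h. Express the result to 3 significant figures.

4.89 L/h

CL = F·Dose / AUC = 0.32 × 1160 / 75.9 = 4.891 L/h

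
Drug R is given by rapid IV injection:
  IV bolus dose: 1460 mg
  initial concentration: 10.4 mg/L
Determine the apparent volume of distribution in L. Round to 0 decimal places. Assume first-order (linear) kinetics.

140 L

Vd = Dose / C₀ = 1460 / 10.4 = 140.4 L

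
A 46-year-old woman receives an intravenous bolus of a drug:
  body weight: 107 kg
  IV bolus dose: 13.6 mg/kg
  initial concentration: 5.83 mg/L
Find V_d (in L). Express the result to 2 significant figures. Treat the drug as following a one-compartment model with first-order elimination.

250 L

Dose = 13.6 × 107 = 1455 mg
Vd = Dose / C₀ = 1455 / 5.83 = 249.6 L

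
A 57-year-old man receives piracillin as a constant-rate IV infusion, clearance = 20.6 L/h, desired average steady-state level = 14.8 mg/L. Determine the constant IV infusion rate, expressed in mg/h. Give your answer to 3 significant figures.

At steady state, infusion rate R₀ = Css × CL = 14.8 × 20.60 = 304.9 mg/h

305 mg/h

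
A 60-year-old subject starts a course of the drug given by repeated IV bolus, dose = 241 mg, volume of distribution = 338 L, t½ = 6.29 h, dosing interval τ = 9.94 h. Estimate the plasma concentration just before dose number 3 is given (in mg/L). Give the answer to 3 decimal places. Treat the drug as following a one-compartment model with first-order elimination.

C₀ per dose = Dose / Vd = 241 / 338 = 0.7130 mg/L
k = ln2 / t½ = 0.693147 / 6.29 = 0.1102 h⁻¹
Fraction remaining after one interval: r = e^(−kτ) = e^(−0.1102 × 9.94) = 0.3344
Before dose 3, 2 doses have been given (aged 1τ, 2τ).
C_trough = C₀ × (r + r²) = 0.7130 × (0.3344 + 0.1118) = 0.3181 mg/L

0.318 mg/L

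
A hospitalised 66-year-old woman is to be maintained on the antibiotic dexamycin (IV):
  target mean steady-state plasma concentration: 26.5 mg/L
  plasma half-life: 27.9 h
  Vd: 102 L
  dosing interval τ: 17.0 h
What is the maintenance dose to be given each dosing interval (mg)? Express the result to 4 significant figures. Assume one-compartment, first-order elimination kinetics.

1142 mg

k = ln2 / t½ = 0.693147 / 27.9 = 0.02484 h⁻¹
CL = k × Vd = 0.02484 × 102 = 2.534 L/h
At steady state, Dose/τ = Css × CL.
Dose = Css × CL × τ = 26.5 × 2.534 × 17.0 = 1142 mg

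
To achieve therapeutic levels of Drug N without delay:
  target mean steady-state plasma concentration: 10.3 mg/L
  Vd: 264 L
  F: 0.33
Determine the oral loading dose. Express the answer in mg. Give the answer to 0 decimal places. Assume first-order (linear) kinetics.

LD = Css × Vd / F = 10.3 × 264 / 0.33 = 8240 mg

8240 mg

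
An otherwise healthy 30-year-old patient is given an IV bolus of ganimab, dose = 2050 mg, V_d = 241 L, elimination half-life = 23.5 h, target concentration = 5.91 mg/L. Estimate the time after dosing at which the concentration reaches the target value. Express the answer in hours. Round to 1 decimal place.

C₀ = Dose / Vd = 2050 / 241 = 8.506 mg/L
k = ln2 / t½ = 0.693147 / 23.5 = 0.02950 h⁻¹
t = ln(C₀ / C) / k = ln(8.506 / 5.91) / 0.02950
  = ln(1.439) / 0.02950 = 0.3639 / 0.02950 = 12.34 h

12.3 h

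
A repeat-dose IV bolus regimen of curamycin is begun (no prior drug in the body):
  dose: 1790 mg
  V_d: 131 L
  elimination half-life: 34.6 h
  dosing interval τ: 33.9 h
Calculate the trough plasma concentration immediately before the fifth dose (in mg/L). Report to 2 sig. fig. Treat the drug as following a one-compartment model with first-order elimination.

C₀ per dose = Dose / Vd = 1790 / 131 = 13.66 mg/L
k = ln2 / t½ = 0.693147 / 34.6 = 0.02003 h⁻¹
Fraction remaining after one interval: r = e^(−kτ) = e^(−0.02003 × 33.9) = 0.5071
Before dose 5, 4 doses have been given (aged 1τ, 2τ, 3τ, 4τ).
C_trough = C₀ × (r + r² + … + r^4) = C₀ × r(1−r^4)/(1−r)
        = 13.66 × 0.5071 × (1 − 0.06613) / (1 − 0.5071) = 13.12 mg/L

13 mg/L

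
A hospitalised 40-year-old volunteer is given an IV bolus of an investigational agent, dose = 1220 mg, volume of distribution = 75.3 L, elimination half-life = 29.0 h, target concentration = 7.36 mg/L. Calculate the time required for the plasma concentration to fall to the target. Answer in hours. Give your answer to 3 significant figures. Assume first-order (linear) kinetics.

C₀ = Dose / Vd = 1220 / 75.3 = 16.20 mg/L
k = ln2 / t½ = 0.693147 / 29.0 = 0.02390 h⁻¹
t = ln(C₀ / C) / k = ln(16.20 / 7.36) / 0.02390
  = ln(2.201) / 0.02390 = 0.7889 / 0.02390 = 33.01 h

33.0 h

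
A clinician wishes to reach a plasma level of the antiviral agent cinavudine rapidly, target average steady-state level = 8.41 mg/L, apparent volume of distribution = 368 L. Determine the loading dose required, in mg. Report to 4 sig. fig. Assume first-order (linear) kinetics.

3095 mg

LD = Css × Vd = 8.41 × 368 = 3095 mg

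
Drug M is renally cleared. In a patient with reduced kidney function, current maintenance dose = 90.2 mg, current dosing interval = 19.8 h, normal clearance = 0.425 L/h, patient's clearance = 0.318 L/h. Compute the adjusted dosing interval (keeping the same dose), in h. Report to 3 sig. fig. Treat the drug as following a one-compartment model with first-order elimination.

To keep the same average steady-state level, dosing rate must scale with clearance.
CL ratio = 0.318 / 0.425 = 0.7482
New interval (same dose) = 19.8 / 0.7482 = 26.46 h

26.5 h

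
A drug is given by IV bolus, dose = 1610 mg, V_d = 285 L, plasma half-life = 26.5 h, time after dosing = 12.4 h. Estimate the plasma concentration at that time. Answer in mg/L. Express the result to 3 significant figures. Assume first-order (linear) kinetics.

C₀ = Dose / Vd = 1610 / 285 = 5.649 mg/L
k = ln2 / t½ = 0.693147 / 26.5 = 0.02616 h⁻¹
C = C₀ · e^(−k·t) = 5.649 × e^(−0.02616 × 12.4)
  = 5.649 × 0.7230 = 4.084 mg/L

4.08 mg/L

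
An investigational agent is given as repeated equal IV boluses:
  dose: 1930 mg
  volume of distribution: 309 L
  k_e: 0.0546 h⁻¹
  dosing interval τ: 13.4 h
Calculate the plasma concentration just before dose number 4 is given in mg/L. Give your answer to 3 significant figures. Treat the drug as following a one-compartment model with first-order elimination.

C₀ per dose = Dose / Vd = 1930 / 309 = 6.246 mg/L
Fraction remaining after one interval: r = e^(−kτ) = e^(−0.05460 × 13.4) = 0.4811
Before dose 4, 3 doses have been given (aged 1τ, 2τ, 3τ).
C_trough = C₀ × (r + r² + … + r^3) = C₀ × r(1−r^3)/(1−r)
        = 6.246 × 0.4811 × (1 − 0.1114) / (1 − 0.4811) = 5.146 mg/L

5.15 mg/L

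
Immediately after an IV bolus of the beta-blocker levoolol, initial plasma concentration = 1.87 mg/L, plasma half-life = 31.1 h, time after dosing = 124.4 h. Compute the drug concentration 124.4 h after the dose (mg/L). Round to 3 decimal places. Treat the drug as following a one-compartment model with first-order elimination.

k = ln2 / t½ = 0.693147 / 31.1 = 0.02229 h⁻¹
t / t½ = 124.4 / 31.1 = 4 half-lives
C = C₀ × (1/2)^4 = 1.870 × 0.06250 = 0.1169 mg/L

0.117 mg/L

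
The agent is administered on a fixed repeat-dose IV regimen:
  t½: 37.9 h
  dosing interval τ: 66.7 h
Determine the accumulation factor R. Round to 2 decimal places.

k = ln2 / t½ = 0.693147 / 37.9 = 0.01829 h⁻¹
e^(−kτ) = e^(−0.01829 × 66.7) = 0.2952
Accumulation ratio R = 1 / (1 − e^(−kτ)) = 1 / (1 − 0.2952) = 1.419

1.42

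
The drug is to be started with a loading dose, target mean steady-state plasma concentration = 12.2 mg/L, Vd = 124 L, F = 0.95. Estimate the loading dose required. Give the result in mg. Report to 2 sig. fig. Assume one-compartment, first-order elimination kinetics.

LD = Css × Vd / F = 12.2 × 124 / 0.95 = 1592 mg

1600 mg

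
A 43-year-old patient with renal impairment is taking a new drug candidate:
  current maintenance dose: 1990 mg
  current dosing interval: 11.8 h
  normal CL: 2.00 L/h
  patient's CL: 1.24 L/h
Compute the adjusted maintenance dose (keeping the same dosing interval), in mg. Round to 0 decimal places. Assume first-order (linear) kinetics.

1234 mg

To keep the same average steady-state level, dosing rate must scale with clearance.
CL ratio = 1.24 / 2.00 = 0.6200
New dose (same interval) = 1990 × 0.6200 = 1234 mg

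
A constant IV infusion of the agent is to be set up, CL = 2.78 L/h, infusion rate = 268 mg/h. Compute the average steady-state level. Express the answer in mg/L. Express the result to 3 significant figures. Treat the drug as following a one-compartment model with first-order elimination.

At steady state Css = R₀ / CL = 268 / 2.780 = 96.40 mg/L

96.4 mg/L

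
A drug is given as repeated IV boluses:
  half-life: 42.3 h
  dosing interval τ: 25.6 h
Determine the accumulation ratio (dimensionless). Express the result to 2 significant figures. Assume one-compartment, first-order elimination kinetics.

k = ln2 / t½ = 0.693147 / 42.3 = 0.01639 h⁻¹
e^(−kτ) = e^(−0.01639 × 25.6) = 0.6573
Accumulation ratio R = 1 / (1 − e^(−kτ)) = 1 / (1 − 0.6573) = 2.918

2.9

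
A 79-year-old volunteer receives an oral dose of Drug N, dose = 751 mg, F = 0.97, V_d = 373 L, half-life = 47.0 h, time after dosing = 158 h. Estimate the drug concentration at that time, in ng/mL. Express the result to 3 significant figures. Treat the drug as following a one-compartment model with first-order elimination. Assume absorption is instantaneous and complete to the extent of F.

190 ng/mL

Amount reaching circulation = F × Dose = 0.97 × 751.0 = 728.5 mg
C₀ = F·Dose / Vd = 728.5 / 373 = 1.953 mg/L
k = ln2 / t½ = 0.693147 / 47.0 = 0.01475 h⁻¹
C = C₀ · e^(−k·t) = 1.953 × e^(−0.01475 × 158)
  = 1.953 × 0.09725 = 0.1899 mg/L
Convert: 0.1899 mg/L × 1000 = 189.9 ng/mL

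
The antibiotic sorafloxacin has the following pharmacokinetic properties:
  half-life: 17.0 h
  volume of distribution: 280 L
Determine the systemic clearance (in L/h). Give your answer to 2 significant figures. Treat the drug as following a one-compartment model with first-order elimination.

k = ln2 / t½ = 0.693147 / 17.0 = 0.04077 h⁻¹
CL = k × Vd = 0.04077 × 280 = 11.42 L/h

11 L/h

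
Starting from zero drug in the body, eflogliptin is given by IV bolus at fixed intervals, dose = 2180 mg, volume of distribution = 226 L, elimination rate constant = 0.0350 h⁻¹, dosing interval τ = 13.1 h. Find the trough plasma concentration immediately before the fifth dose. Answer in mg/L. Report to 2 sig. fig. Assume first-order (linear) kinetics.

14 mg/L

C₀ per dose = Dose / Vd = 2180 / 226 = 9.646 mg/L
Fraction remaining after one interval: r = e^(−kτ) = e^(−0.03500 × 13.1) = 0.6322
Before dose 5, 4 doses have been given (aged 1τ, 2τ, 3τ, 4τ).
C_trough = C₀ × (r + r² + … + r^4) = C₀ × r(1−r^4)/(1−r)
        = 9.646 × 0.6322 × (1 − 0.1597) / (1 − 0.6322) = 13.93 mg/L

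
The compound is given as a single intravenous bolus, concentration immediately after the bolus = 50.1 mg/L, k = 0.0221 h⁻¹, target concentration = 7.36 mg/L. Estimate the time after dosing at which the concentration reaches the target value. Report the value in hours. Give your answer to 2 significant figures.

87 h

t = ln(C₀ / C) / k = ln(50.10 / 7.36) / 0.02210
  = ln(6.807) / 0.02210 = 1.918 / 0.02210 = 86.79 h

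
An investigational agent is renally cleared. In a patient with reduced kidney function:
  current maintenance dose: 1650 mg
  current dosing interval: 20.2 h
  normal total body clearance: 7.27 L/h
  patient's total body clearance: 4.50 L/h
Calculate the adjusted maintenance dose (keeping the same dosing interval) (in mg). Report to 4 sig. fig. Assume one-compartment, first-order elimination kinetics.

1021 mg

To keep the same average steady-state level, dosing rate must scale with clearance.
CL ratio = 4.50 / 7.27 = 0.6190
New dose (same interval) = 1650 × 0.6190 = 1021 mg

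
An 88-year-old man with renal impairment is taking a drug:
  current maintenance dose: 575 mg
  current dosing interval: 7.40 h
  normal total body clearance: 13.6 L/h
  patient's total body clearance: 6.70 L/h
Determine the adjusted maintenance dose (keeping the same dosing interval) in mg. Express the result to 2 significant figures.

To keep the same average steady-state level, dosing rate must scale with clearance.
CL ratio = 6.70 / 13.6 = 0.4926
New dose (same interval) = 575 × 0.4926 = 283.2 mg

280 mg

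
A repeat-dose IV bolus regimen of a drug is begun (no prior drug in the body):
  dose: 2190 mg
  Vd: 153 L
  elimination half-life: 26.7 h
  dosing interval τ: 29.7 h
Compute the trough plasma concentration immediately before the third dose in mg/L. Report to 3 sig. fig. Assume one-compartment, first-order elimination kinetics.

C₀ per dose = Dose / Vd = 2190 / 153 = 14.31 mg/L
k = ln2 / t½ = 0.693147 / 26.7 = 0.02596 h⁻¹
Fraction remaining after one interval: r = e^(−kτ) = e^(−0.02596 × 29.7) = 0.4625
Before dose 3, 2 doses have been given (aged 1τ, 2τ).
C_trough = C₀ × (r + r²) = 14.31 × (0.4625 + 0.2139) = 9.679 mg/L

9.68 mg/L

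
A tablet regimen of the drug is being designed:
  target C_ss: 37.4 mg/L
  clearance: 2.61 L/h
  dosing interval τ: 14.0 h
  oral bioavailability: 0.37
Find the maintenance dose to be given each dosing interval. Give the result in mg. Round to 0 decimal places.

3694 mg

At steady state, F × (Dose/τ) = Css × CL.
Dose = Css × CL × τ / F = 37.4 × 2.610 × 14.0 / 0.37 = 3694 mg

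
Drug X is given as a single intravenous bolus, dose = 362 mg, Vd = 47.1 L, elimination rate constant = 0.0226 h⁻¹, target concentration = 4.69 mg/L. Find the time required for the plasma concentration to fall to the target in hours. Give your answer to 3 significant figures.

C₀ = Dose / Vd = 362.0 / 47.1 = 7.686 mg/L
t = ln(C₀ / C) / k = ln(7.686 / 4.69) / 0.02260
  = ln(1.639) / 0.02260 = 0.4941 / 0.02260 = 21.86 h

21.9 h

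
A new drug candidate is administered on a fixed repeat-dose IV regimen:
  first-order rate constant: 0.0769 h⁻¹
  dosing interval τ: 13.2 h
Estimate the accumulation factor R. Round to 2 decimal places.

1.57

e^(−kτ) = e^(−0.07690 × 13.2) = 0.3624
Accumulation ratio R = 1 / (1 − e^(−kτ)) = 1 / (1 − 0.3624) = 1.568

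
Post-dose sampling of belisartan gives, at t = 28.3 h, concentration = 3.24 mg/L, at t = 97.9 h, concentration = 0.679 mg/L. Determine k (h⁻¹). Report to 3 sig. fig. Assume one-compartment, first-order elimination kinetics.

0.0225 h⁻¹

k = ln(C₁/C₂) / (t₂ − t₁) = ln(3.24/0.679) / (97.9 − 28.3)
  = 1.563 / 69.60 = 0.02246 h⁻¹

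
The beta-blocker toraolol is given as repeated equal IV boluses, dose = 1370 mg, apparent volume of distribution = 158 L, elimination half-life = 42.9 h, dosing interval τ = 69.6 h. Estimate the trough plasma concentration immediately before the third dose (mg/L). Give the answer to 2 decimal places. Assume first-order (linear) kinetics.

C₀ per dose = Dose / Vd = 1370 / 158 = 8.671 mg/L
k = ln2 / t½ = 0.693147 / 42.9 = 0.01616 h⁻¹
Fraction remaining after one interval: r = e^(−kτ) = e^(−0.01616 × 69.6) = 0.3247
Before dose 3, 2 doses have been given (aged 1τ, 2τ).
C_trough = C₀ × (r + r²) = 8.671 × (0.3247 + 0.1054) = 3.729 mg/L

3.73 mg/L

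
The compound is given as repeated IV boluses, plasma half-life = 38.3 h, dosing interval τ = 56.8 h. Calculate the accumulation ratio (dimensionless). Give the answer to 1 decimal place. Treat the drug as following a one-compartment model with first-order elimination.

k = ln2 / t½ = 0.693147 / 38.3 = 0.01810 h⁻¹
e^(−kτ) = e^(−0.01810 × 56.8) = 0.3577
Accumulation ratio R = 1 / (1 − e^(−kτ)) = 1 / (1 − 0.3577) = 1.557

1.6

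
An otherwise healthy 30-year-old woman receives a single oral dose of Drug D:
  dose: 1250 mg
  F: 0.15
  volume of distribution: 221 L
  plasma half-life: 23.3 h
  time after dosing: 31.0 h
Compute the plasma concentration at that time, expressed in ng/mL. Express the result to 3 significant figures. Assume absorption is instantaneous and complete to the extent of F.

337 ng/mL

Amount reaching circulation = F × Dose = 0.15 × 1250 = 187.5 mg
C₀ = F·Dose / Vd = 187.5 / 221 = 0.8484 mg/L
k = ln2 / t½ = 0.693147 / 23.3 = 0.02975 h⁻¹
C = C₀ · e^(−k·t) = 0.8484 × e^(−0.02975 × 31.0)
  = 0.8484 × 0.3976 = 0.3373 mg/L
Convert: 0.3373 mg/L × 1000 = 337.3 ng/mL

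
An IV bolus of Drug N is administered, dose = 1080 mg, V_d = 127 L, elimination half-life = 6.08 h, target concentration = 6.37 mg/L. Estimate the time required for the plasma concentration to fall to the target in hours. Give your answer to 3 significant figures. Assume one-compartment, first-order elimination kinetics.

2.53 h

C₀ = Dose / Vd = 1080 / 127 = 8.504 mg/L
k = ln2 / t½ = 0.693147 / 6.08 = 0.1140 h⁻¹
t = ln(C₀ / C) / k = ln(8.504 / 6.37) / 0.1140
  = ln(1.335) / 0.1140 = 0.2889 / 0.1140 = 2.534 h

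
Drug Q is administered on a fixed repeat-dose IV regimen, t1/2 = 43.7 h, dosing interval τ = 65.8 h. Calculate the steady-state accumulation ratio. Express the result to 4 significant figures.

k = ln2 / t½ = 0.693147 / 43.7 = 0.01586 h⁻¹
e^(−kτ) = e^(−0.01586 × 65.8) = 0.3522
Accumulation ratio R = 1 / (1 − e^(−kτ)) = 1 / (1 − 0.3522) = 1.544

1.544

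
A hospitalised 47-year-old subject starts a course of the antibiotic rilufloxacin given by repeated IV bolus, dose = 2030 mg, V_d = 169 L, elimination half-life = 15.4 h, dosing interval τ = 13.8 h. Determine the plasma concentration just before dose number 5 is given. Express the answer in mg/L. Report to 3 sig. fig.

12.8 mg/L

C₀ per dose = Dose / Vd = 2030 / 169 = 12.01 mg/L
k = ln2 / t½ = 0.693147 / 15.4 = 0.04501 h⁻¹
Fraction remaining after one interval: r = e^(−kτ) = e^(−0.04501 × 13.8) = 0.5373
Before dose 5, 4 doses have been given (aged 1τ, 2τ, 3τ, 4τ).
C_trough = C₀ × (r + r² + … + r^4) = C₀ × r(1−r^4)/(1−r)
        = 12.01 × 0.5373 × (1 − 0.08334) / (1 − 0.5373) = 12.78 mg/L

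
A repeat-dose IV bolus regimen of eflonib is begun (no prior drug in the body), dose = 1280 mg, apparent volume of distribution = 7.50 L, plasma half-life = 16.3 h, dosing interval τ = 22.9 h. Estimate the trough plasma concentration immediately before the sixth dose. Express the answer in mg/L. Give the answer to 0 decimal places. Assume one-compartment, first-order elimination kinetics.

103 mg/L

C₀ per dose = Dose / Vd = 1280 / 7.50 = 170.7 mg/L
k = ln2 / t½ = 0.693147 / 16.3 = 0.04252 h⁻¹
Fraction remaining after one interval: r = e^(−kτ) = e^(−0.04252 × 22.9) = 0.3777
Before dose 6, 5 doses have been given (aged 1τ, 2τ, 3τ, 4τ, 5τ).
C_trough = C₀ × (r + r² + … + r^5) = C₀ × r(1−r^5)/(1−r)
        = 170.7 × 0.3777 × (1 − 0.007687) / (1 − 0.3777) = 102.8 mg/L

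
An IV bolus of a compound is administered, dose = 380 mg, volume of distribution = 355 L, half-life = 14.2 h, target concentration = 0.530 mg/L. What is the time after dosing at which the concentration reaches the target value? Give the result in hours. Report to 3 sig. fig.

14.4 h

C₀ = Dose / Vd = 380.0 / 355 = 1.070 mg/L
k = ln2 / t½ = 0.693147 / 14.2 = 0.04881 h⁻¹
t = ln(C₀ / C) / k = ln(1.070 / 0.530) / 0.04881
  = ln(2.019) / 0.04881 = 0.7026 / 0.04881 = 14.39 h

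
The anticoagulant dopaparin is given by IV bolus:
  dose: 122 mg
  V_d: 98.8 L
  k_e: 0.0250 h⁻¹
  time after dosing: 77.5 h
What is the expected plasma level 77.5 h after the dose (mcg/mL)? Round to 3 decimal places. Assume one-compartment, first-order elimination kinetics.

0.178 mcg/mL

C₀ = Dose / Vd = 122.0 / 98.8 = 1.235 mg/L
C = C₀ · e^(−k·t) = 1.235 × e^(−0.02500 × 77.5)
  = 1.235 × 0.1441 = 0.1780 mg/L
(0.1780 mg/L = 0.1780 mcg/mL)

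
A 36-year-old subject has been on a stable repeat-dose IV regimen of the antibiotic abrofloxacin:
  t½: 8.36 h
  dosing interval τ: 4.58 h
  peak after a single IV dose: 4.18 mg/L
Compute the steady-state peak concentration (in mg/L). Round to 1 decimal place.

k = ln2 / t½ = 0.693147 / 8.36 = 0.08291 h⁻¹
e^(−kτ) = e^(−0.08291 × 4.58) = 0.6840
Accumulation ratio R = 1 / (1 − e^(−kτ)) = 1 / (1 − 0.6840) = 3.165
Steady-state peak = C₀ × R = 4.18 × 3.165 = 13.23 mg/L

13.2 mg/L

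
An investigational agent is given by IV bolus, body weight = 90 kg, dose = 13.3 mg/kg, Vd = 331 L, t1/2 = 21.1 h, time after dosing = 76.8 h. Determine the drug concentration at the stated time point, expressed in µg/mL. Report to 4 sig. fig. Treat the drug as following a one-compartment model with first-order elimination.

Total dose = 13.3 × 90 = 1197 mg
C₀ = Dose / Vd = 1197 / 331 = 3.616 mg/L
k = ln2 / t½ = 0.693147 / 21.1 = 0.03285 h⁻¹
C = C₀ · e^(−k·t) = 3.616 × e^(−0.03285 × 76.8)
  = 3.616 × 0.08023 = 0.2901 mg/L
(0.2901 mg/L = 0.2901 µg/mL)

0.2901 µg/mL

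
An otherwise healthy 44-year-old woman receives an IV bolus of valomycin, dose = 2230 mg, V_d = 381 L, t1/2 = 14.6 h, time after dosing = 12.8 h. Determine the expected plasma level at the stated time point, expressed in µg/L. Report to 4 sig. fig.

C₀ = Dose / Vd = 2230 / 381 = 5.853 mg/L
k = ln2 / t½ = 0.693147 / 14.6 = 0.04748 h⁻¹
C = C₀ · e^(−k·t) = 5.853 × e^(−0.04748 × 12.8)
  = 5.853 × 0.5446 = 3.188 mg/L
Convert: 3.188 mg/L × 1000 = 3188 µg/L

3188 µg/L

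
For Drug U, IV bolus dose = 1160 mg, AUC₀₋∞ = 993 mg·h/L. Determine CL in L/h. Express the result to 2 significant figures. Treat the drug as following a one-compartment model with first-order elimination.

CL = Dose / AUC = 1160 / 993 = 1.168 L/h

1.2 L/h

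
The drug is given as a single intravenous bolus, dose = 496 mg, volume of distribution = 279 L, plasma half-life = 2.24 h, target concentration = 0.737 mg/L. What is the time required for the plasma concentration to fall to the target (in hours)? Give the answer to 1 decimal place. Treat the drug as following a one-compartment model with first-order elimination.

C₀ = Dose / Vd = 496.0 / 279 = 1.778 mg/L
k = ln2 / t½ = 0.693147 / 2.24 = 0.3094 h⁻¹
t = ln(C₀ / C) / k = ln(1.778 / 0.737) / 0.3094
  = ln(2.412) / 0.3094 = 0.8805 / 0.3094 = 2.846 h

2.8 h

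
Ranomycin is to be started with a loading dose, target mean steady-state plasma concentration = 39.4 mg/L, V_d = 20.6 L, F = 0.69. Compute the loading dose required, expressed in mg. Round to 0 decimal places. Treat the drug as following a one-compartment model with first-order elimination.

LD = Css × Vd / F = 39.4 × 20.6 / 0.69 = 1176 mg

1176 mg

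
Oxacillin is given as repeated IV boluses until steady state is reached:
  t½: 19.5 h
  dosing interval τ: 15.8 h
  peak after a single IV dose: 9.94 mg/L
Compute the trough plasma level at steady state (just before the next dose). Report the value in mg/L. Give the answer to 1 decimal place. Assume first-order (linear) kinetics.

13.2 mg/L

k = ln2 / t½ = 0.693147 / 19.5 = 0.03555 h⁻¹
e^(−kτ) = e^(−0.03555 × 15.8) = 0.5702
Accumulation ratio R = 1 / (1 − e^(−kτ)) = 1 / (1 − 0.5702) = 2.327
Steady-state trough = C₀ × R × e^(−kτ) = 9.94 × 2.327 × 0.5702 = 13.19 mg/L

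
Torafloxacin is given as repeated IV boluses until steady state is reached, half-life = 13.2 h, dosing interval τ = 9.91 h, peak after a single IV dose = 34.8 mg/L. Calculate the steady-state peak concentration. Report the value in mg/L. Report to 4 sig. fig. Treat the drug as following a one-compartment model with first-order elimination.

k = ln2 / t½ = 0.693147 / 13.2 = 0.05251 h⁻¹
e^(−kτ) = e^(−0.05251 × 9.91) = 0.5943
Accumulation ratio R = 1 / (1 − e^(−kτ)) = 1 / (1 − 0.5943) = 2.465
Steady-state peak = C₀ × R = 34.8 × 2.465 = 85.78 mg/L

85.78 mg/L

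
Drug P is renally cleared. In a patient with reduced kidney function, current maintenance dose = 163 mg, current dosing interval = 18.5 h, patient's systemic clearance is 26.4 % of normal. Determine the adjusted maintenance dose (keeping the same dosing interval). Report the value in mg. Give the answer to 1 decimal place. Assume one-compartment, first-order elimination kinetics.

43.0 mg

To keep the same average steady-state level, dosing rate must scale with clearance.
CL ratio = 26.4 / 100 = 0.2640
New dose (same interval) = 163 × 0.2640 = 43.03 mg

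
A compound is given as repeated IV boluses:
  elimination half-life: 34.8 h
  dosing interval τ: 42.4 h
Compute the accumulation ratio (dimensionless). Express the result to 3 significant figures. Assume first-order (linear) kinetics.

k = ln2 / t½ = 0.693147 / 34.8 = 0.01992 h⁻¹
e^(−kτ) = e^(−0.01992 × 42.4) = 0.4297
Accumulation ratio R = 1 / (1 − e^(−kτ)) = 1 / (1 − 0.4297) = 1.753

1.75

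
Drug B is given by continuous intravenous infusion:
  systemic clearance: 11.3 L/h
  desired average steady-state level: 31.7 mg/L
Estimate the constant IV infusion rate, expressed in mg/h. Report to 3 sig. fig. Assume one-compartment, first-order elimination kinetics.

At steady state, infusion rate R₀ = Css × CL = 31.7 × 11.30 = 358.2 mg/h

358 mg/h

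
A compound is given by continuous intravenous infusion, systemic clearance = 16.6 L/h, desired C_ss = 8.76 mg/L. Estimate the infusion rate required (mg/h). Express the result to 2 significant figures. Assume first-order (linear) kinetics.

At steady state, infusion rate R₀ = Css × CL = 8.76 × 16.60 = 145.4 mg/h

150 mg/h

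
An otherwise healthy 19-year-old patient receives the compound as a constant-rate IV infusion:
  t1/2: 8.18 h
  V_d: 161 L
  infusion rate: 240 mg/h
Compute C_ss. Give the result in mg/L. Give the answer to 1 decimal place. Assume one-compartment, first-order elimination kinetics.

k = ln2 / t½ = 0.693147 / 8.18 = 0.08474 h⁻¹
CL = k × Vd = 0.08474 × 161 = 13.64 L/h
At steady state Css = R₀ / CL = 240 / 13.64 = 17.60 mg/L

17.6 mg/L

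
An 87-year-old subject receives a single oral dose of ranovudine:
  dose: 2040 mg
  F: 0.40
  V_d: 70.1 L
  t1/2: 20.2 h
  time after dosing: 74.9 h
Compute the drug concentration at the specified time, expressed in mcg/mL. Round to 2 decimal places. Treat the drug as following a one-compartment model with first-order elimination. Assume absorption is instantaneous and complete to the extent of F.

Amount reaching circulation = F × Dose = 0.40 × 2040 = 816.0 mg
C₀ = F·Dose / Vd = 816.0 / 70.1 = 11.64 mg/L
k = ln2 / t½ = 0.693147 / 20.2 = 0.03431 h⁻¹
C = C₀ · e^(−k·t) = 11.64 × e^(−0.03431 × 74.9)
  = 11.64 × 0.07655 = 0.8910 mg/L
(0.8910 mg/L = 0.8910 mcg/mL)

0.89 mcg/mL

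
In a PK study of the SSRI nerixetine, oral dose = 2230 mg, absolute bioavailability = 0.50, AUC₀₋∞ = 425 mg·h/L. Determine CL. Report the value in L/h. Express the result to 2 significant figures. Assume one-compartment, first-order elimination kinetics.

2.6 L/h

CL = F·Dose / AUC = 0.50 × 2230 / 425 = 2.624 L/h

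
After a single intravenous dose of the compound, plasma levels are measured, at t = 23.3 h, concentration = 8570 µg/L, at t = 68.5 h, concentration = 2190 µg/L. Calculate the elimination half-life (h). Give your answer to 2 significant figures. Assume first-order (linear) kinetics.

k = ln(C₁/C₂) / (t₂ − t₁) = ln(8570/2190) / (68.5 − 23.3)
  = 1.364 / 45.20 = 0.03018 h⁻¹
t½ = ln2 / k = 0.693147 / 0.03018 = 22.97 h

23 h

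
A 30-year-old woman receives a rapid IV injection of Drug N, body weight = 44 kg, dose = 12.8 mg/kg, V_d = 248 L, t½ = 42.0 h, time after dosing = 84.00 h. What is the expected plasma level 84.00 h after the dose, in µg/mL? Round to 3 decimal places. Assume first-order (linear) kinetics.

Total dose = 12.8 × 44 = 563.2 mg
C₀ = Dose / Vd = 563.2 / 248 = 2.271 mg/L
k = ln2 / t½ = 0.693147 / 42.0 = 0.01650 h⁻¹
t / t½ = 84.00 / 42.0 = 2 half-lives
C = C₀ × (1/2)^2 = 2.271 × 0.2500 = 0.5678 mg/L
(0.5678 mg/L = 0.5678 µg/mL)

0.568 µg/mL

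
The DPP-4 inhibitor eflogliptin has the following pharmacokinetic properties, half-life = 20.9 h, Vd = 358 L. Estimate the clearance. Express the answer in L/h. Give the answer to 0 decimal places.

k = ln2 / t½ = 0.693147 / 20.9 = 0.03316 h⁻¹
CL = k × Vd = 0.03316 × 358 = 11.87 L/h

12 L/h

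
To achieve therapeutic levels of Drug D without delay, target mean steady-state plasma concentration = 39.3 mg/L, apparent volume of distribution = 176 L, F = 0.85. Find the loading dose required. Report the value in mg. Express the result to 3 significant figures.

LD = Css × Vd / F = 39.3 × 176 / 0.85 = 8137 mg

8140 mg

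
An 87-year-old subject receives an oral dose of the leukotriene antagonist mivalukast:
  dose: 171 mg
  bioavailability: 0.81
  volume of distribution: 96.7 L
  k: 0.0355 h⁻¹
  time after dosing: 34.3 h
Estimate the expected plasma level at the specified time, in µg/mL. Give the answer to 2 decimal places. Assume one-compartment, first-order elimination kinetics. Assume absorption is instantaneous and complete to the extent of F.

Amount reaching circulation = F × Dose = 0.81 × 171.0 = 138.5 mg
C₀ = F·Dose / Vd = 138.5 / 96.7 = 1.432 mg/L
C = C₀ · e^(−k·t) = 1.432 × e^(−0.03550 × 34.3)
  = 1.432 × 0.2959 = 0.4237 mg/L
(0.4237 mg/L = 0.4237 µg/mL)

0.42 µg/mL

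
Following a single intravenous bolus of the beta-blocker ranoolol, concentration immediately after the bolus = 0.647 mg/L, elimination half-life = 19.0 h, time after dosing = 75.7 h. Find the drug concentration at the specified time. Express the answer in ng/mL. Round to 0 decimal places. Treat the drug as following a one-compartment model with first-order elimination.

41 ng/mL

k = ln2 / t½ = 0.693147 / 19.0 = 0.03648 h⁻¹
C = C₀ · e^(−k·t) = 0.6470 × e^(−0.03648 × 75.7)
  = 0.6470 × 0.06319 = 0.04088 mg/L
Convert: 0.04088 mg/L × 1000 = 40.88 ng/mL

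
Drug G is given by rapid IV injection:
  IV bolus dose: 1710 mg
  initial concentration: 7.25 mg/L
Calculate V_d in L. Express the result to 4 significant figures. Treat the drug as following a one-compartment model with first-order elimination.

235.9 L

Vd = Dose / C₀ = 1710 / 7.25 = 235.9 L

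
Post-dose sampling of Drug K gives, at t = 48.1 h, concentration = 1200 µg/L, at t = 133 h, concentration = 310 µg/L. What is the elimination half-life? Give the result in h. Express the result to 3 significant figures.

k = ln(C₁/C₂) / (t₂ − t₁) = ln(1200/310) / (133 − 48.1)
  = 1.354 / 84.90 = 0.01595 h⁻¹
t½ = ln2 / k = 0.693147 / 0.01595 = 43.46 h

43.5 h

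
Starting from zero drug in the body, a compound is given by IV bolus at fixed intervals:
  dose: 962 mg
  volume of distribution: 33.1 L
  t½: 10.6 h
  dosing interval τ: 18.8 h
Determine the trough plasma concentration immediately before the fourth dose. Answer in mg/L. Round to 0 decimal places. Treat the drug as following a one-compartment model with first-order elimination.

C₀ per dose = Dose / Vd = 962 / 33.1 = 29.06 mg/L
k = ln2 / t½ = 0.693147 / 10.6 = 0.06539 h⁻¹
Fraction remaining after one interval: r = e^(−kτ) = e^(−0.06539 × 18.8) = 0.2925
Before dose 4, 3 doses have been given (aged 1τ, 2τ, 3τ).
C_trough = C₀ × (r + r² + … + r^3) = C₀ × r(1−r^3)/(1−r)
        = 29.06 × 0.2925 × (1 − 0.02503) / (1 − 0.2925) = 11.71 mg/L

12 mg/L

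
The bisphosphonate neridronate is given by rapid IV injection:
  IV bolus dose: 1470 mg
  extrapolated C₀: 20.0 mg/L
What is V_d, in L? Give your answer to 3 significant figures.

Vd = Dose / C₀ = 1470 / 20.0 = 73.50 L

73.5 L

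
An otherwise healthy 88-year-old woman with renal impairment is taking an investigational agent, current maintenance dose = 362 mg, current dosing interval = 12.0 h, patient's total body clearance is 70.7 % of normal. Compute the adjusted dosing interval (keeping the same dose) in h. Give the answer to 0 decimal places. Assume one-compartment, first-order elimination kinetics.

17 h

To keep the same average steady-state level, dosing rate must scale with clearance.
CL ratio = 70.7 / 100 = 0.7070
New interval (same dose) = 12.0 / 0.7070 = 16.97 h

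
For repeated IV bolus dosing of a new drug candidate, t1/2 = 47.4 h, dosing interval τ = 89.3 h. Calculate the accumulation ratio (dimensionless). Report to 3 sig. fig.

1.37

k = ln2 / t½ = 0.693147 / 47.4 = 0.01462 h⁻¹
e^(−kτ) = e^(−0.01462 × 89.3) = 0.2710
Accumulation ratio R = 1 / (1 − e^(−kτ)) = 1 / (1 − 0.2710) = 1.372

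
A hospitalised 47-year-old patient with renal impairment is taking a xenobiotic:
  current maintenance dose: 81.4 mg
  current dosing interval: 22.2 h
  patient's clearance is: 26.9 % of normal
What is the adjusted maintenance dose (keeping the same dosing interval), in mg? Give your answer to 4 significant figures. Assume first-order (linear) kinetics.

To keep the same average steady-state level, dosing rate must scale with clearance.
CL ratio = 26.9 / 100 = 0.2690
New dose (same interval) = 81.4 × 0.2690 = 21.90 mg

21.90 mg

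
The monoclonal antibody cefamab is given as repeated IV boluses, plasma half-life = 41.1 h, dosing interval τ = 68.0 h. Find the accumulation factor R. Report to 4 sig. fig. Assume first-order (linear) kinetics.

k = ln2 / t½ = 0.693147 / 41.1 = 0.01686 h⁻¹
e^(−kτ) = e^(−0.01686 × 68.0) = 0.3178
Accumulation ratio R = 1 / (1 − e^(−kτ)) = 1 / (1 − 0.3178) = 1.466

1.466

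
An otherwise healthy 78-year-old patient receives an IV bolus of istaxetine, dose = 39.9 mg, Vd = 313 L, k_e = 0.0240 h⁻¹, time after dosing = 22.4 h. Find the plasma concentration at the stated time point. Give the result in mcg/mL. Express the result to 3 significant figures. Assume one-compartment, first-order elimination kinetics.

0.0745 mcg/mL

C₀ = Dose / Vd = 39.90 / 313 = 0.1275 mg/L
C = C₀ · e^(−k·t) = 0.1275 × e^(−0.02400 × 22.4)
  = 0.1275 × 0.5841 = 0.07447 mg/L
(0.07447 mg/L = 0.07447 mcg/mL)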